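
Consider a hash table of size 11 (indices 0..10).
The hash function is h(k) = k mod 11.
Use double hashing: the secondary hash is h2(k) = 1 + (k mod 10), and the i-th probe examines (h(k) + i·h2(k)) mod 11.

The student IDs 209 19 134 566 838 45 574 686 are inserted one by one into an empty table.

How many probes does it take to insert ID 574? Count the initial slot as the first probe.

209: h=0 -> slot 0
19: h=8 -> slot 8
134: h=2 -> slot 2
566: h=5 -> slot 5
838: h=2, h2=9, probe 2,0,9 -> slot 9
45: h=1 -> slot 1
574: h=2, h2=5, probe 2,7 -> slot 7
686: h=4 -> slot 4
Table: [209, 45, 134, —, 686, 566, —, 574, 19, 838, —]

2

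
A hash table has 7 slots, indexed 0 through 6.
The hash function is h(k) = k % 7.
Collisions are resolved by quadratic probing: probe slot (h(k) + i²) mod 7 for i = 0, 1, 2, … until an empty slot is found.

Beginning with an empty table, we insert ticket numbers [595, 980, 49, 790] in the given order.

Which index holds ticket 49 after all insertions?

4

Insert 595: h=0, slot 0 empty => index 0.
Insert 980: h=0, slot 0 occupied => index 1.
Insert 49: h=0, slots 0,1 occupied => index 4.
Insert 790: h=6, slot 6 empty => index 6.
Table: [595, 980, ∅, ∅, 49, ∅, 790]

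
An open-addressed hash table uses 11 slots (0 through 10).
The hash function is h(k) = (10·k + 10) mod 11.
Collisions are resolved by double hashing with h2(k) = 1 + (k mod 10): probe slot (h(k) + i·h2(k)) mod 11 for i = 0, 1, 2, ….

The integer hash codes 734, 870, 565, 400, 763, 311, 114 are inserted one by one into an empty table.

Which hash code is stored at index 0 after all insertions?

311

Insert 734: h=2, slot 2 empty → index 2.
Insert 870: h=9, slot 9 empty → index 9.
Insert 565: h=6, slot 6 empty → index 6.
Insert 400: h=6, h2=1, slot 6 occupied → index 7.
Insert 763: h=6, h2=4, slot 6 occupied → index 10.
Insert 311: h=7, h2=2, slots 7,9 occupied → index 0.
Insert 114: h=6, h2=5, slots 6,0 occupied → index 5.
Table: [311, ., 734, ., ., 114, 565, 400, ., 870, 763]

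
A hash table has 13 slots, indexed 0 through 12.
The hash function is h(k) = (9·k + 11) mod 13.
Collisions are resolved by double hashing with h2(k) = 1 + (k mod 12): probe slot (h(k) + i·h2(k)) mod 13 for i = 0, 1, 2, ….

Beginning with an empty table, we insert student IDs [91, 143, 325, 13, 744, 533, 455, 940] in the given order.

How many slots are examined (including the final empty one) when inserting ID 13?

91: h=11 -> slot 11
143: h=11, h2=12, probe 11,10 -> slot 10
325: h=11, h2=2, probe 11,0 -> slot 0
13: h=11, h2=2, probe 11,0,2 -> slot 2
744: h=12 -> slot 12
533: h=11, h2=6, probe 11,4 -> slot 4
455: h=11, h2=12, probe 11,10,9 -> slot 9
940: h=8 -> slot 8
Table: [325, ∅, 13, ∅, 533, ∅, ∅, ∅, 940, 455, 143, 91, 744]

3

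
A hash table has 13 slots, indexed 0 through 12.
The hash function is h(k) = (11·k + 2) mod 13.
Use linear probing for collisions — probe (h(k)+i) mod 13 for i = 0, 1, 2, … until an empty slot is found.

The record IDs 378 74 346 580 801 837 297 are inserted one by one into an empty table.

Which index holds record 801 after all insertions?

378: h=0 -> slot 0
74: h=10 -> slot 10
346: h=12 -> slot 12
580: h=12, probe 12,0,1 -> slot 1
801: h=12, probe 12,0,1,2 -> slot 2
837: h=5 -> slot 5
297: h=6 -> slot 6
Table: [378, 580, 801, ., ., 837, 297, ., ., ., 74, ., 346]

2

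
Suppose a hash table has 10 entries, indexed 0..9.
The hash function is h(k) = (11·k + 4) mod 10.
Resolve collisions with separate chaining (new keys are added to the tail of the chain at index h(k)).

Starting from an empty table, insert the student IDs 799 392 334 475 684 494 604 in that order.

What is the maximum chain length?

Insert 799: h=3, bucket 3 empty -> new chain.
Insert 392: h=6, bucket 6 empty -> new chain.
Insert 334: h=8, bucket 8 empty -> new chain.
Insert 475: h=9, bucket 9 empty -> new chain.
Insert 684: h=8, bucket 8 nonempty -> append to chain.
Insert 494: h=8, bucket 8 nonempty -> append to chain.
Insert 604: h=8, bucket 8 nonempty -> append to chain.
Final buckets:
0: —
1: —
2: —
3: 799
4: —
5: —
6: 392
7: —
8: 334 -> 684 -> 494 -> 604
9: 475

4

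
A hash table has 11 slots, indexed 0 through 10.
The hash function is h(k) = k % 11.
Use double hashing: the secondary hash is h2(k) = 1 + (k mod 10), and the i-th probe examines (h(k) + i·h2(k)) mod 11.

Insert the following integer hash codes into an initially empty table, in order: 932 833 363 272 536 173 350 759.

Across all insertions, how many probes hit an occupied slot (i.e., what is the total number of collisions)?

7

932: h=8 → slot 8
833: h=8, h2=4, probe 8,1 → slot 1
363: h=0 → slot 0
272: h=8, h2=3, probe 8,0,3 → slot 3
536: h=8, h2=7, probe 8,4 → slot 4
173: h=8, h2=4, probe 8,1,5 → slot 5
350: h=9 → slot 9
759: h=0, h2=10, probe 0,10 → slot 10
Table: [363, 833, ∅, 272, 536, 173, ∅, ∅, 932, 350, 759]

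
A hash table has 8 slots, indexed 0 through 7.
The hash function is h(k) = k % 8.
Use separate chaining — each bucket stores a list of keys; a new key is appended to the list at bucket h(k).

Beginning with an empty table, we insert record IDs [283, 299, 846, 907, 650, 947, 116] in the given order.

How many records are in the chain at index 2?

Insert 283: h=3, bucket 3 empty → new chain.
Insert 299: h=3, bucket 3 nonempty → append to chain.
Insert 846: h=6, bucket 6 empty → new chain.
Insert 907: h=3, bucket 3 nonempty → append to chain.
Insert 650: h=2, bucket 2 empty → new chain.
Insert 947: h=3, bucket 3 nonempty → append to chain.
Insert 116: h=4, bucket 4 empty → new chain.
Final buckets:
0: —
1: —
2: 650
3: 283 -> 299 -> 907 -> 947
4: 116
5: —
6: 846
7: —

1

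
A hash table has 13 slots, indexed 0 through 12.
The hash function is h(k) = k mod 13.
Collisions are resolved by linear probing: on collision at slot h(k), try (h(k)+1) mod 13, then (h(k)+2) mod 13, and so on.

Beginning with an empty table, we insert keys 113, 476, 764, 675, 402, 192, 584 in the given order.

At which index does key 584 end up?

1

Insert 113: h=9, slot 9 empty => index 9.
Insert 476: h=8, slot 8 empty => index 8.
Insert 764: h=10, slot 10 empty => index 10.
Insert 675: h=12, slot 12 empty => index 12.
Insert 402: h=12, slot 12 occupied => index 0.
Insert 192: h=10, slot 10 occupied => index 11.
Insert 584: h=12, slots 12,0 occupied => index 1.
Table: [402, 584, _, _, _, _, _, _, 476, 113, 764, 192, 675]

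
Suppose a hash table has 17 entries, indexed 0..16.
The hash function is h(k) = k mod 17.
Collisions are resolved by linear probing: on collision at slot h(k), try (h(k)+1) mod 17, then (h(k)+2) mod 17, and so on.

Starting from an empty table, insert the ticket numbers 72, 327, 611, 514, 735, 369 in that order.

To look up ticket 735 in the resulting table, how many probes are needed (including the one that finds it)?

72: h=4 => slot 4
327: h=4, probe 4,5 => slot 5
611: h=16 => slot 16
514: h=4, probe 4,5,6 => slot 6
735: h=4, probe 4,5,6,7 => slot 7
369: h=12 => slot 12
Table: [., ., ., ., 72, 327, 514, 735, ., ., ., ., 369, ., ., ., 611]
Lookup 735: h=4, probe 4,5,6,7 → found at 7.

4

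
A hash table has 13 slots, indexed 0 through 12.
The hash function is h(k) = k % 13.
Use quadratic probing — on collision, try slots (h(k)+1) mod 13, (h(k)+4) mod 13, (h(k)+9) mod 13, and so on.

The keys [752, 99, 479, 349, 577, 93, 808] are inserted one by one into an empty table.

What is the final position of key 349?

2

752: h=11 → slot 11
99: h=8 → slot 8
479: h=11, probe 11,12 → slot 12
349: h=11, probe 11,12,2 → slot 2
577: h=5 → slot 5
93: h=2, probe 2,3 → slot 3
808: h=2, probe 2,3,6 → slot 6
Table: [_, _, 349, 93, _, 577, 808, _, 99, _, _, 752, 479]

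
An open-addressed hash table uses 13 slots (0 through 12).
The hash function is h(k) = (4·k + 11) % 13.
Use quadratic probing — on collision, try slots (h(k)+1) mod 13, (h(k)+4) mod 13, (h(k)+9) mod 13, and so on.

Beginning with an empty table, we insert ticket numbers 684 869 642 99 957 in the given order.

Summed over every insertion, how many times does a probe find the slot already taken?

5

684 hashes to 4; slot 4 is free => place at 4.
869 hashes to 3; slot 3 is free => place at 3.
642 hashes to 5; slot 5 is free => place at 5.
99 hashes to 4; 4,5 taken => place at 8.
957 hashes to 4; 4,5,8 taken => place at 0.
Table: [957, -, -, 869, 684, 642, -, -, 99, -, -, -, -]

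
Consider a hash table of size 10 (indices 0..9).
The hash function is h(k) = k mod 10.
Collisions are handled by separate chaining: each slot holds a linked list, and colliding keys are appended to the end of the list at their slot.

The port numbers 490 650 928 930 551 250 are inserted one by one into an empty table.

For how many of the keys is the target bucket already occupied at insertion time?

3

Insert 490: h=0, bucket 0 empty -> new chain.
Insert 650: h=0, bucket 0 nonempty -> append to chain.
Insert 928: h=8, bucket 8 empty -> new chain.
Insert 930: h=0, bucket 0 nonempty -> append to chain.
Insert 551: h=1, bucket 1 empty -> new chain.
Insert 250: h=0, bucket 0 nonempty -> append to chain.
Final buckets:
0: 490 -> 650 -> 930 -> 250
1: 551
2: _
3: _
4: _
5: _
6: _
7: _
8: 928
9: _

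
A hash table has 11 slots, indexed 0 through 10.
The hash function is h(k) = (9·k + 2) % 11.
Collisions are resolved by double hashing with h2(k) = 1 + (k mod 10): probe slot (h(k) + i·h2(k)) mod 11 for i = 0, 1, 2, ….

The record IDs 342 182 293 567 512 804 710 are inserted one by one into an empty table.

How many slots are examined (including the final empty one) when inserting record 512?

2

Insert 342: h=0, slot 0 empty => index 0.
Insert 182: h=1, slot 1 empty => index 1.
Insert 293: h=10, slot 10 empty => index 10.
Insert 567: h=1, h2=8, slot 1 occupied => index 9.
Insert 512: h=1, h2=3, slot 1 occupied => index 4.
Insert 804: h=0, h2=5, slot 0 occupied => index 5.
Insert 710: h=1, h2=1, slot 1 occupied => index 2.
Table: [342, 182, 710, ∅, 512, 804, ∅, ∅, ∅, 567, 293]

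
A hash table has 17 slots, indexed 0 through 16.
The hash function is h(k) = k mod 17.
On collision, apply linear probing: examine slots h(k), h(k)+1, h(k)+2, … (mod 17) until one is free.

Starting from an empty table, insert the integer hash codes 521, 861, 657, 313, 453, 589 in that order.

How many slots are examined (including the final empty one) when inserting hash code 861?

Insert 521: h=11, slot 11 empty => index 11.
Insert 861: h=11, slot 11 occupied => index 12.
Insert 657: h=11, slots 11,12 occupied => index 13.
Insert 313: h=7, slot 7 empty => index 7.
Insert 453: h=11, slots 11,12,13 occupied => index 14.
Insert 589: h=11, slots 11,12,13,14 occupied => index 15.
Table: [_, _, _, _, _, _, _, 313, _, _, _, 521, 861, 657, 453, 589, _]

2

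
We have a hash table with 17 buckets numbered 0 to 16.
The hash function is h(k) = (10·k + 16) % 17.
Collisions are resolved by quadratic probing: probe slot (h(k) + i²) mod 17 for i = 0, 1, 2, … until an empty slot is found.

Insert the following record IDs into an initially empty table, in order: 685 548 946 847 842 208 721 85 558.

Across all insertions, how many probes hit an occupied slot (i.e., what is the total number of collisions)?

685: h=15 → slot 15
548: h=5 → slot 5
946: h=7 → slot 7
847: h=3 → slot 3
842: h=4 → slot 4
208: h=5, probe 5,6 → slot 6
721: h=1 → slot 1
85: h=16 → slot 16
558: h=3, probe 3,4,7,12 → slot 12
Table: [-, 721, -, 847, 842, 548, 208, 946, -, -, -, -, 558, -, -, 685, 85]

4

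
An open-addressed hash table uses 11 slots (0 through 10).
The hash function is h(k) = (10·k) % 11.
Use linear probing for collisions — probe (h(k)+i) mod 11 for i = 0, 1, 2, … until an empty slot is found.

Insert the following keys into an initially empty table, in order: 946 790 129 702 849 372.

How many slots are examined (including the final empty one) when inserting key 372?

4

Insert 946: h=0, slot 0 empty -> index 0.
Insert 790: h=2, slot 2 empty -> index 2.
Insert 129: h=3, slot 3 empty -> index 3.
Insert 702: h=2, slots 2,3 occupied -> index 4.
Insert 849: h=9, slot 9 empty -> index 9.
Insert 372: h=2, slots 2,3,4 occupied -> index 5.
Table: [946, _, 790, 129, 702, 372, _, _, _, 849, _]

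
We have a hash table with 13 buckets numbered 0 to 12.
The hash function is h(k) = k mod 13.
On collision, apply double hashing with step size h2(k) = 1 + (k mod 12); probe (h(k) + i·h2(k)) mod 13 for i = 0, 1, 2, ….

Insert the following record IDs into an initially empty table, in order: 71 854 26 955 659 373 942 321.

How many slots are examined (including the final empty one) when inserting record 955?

2

Insert 71: h=6, slot 6 empty → index 6.
Insert 854: h=9, slot 9 empty → index 9.
Insert 26: h=0, slot 0 empty → index 0.
Insert 955: h=6, h2=8, slot 6 occupied → index 1.
Insert 659: h=9, h2=12, slot 9 occupied → index 8.
Insert 373: h=9, h2=2, slot 9 occupied → index 11.
Insert 942: h=6, h2=7, slots 6,0 occupied → index 7.
Insert 321: h=9, h2=10, slots 9,6 occupied → index 3.
Table: [26, 955, —, 321, —, —, 71, 942, 659, 854, —, 373, —]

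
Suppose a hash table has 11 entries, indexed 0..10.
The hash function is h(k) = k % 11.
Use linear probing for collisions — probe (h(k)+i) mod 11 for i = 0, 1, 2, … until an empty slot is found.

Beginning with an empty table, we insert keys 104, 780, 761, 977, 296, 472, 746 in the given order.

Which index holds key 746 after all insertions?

3

104: h=5 → slot 5
780: h=10 → slot 10
761: h=2 → slot 2
977: h=9 → slot 9
296: h=10, probe 10,0 → slot 0
472: h=10, probe 10,0,1 → slot 1
746: h=9, probe 9,10,0,1,2,3 → slot 3
Table: [296, 472, 761, 746, ∅, 104, ∅, ∅, ∅, 977, 780]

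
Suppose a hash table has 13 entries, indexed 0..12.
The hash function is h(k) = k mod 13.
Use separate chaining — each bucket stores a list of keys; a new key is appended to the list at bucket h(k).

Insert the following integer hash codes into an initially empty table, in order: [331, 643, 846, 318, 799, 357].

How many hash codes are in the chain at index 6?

Insert 331: h=6, bucket 6 empty → new chain.
Insert 643: h=6, bucket 6 nonempty → append to chain.
Insert 846: h=1, bucket 1 empty → new chain.
Insert 318: h=6, bucket 6 nonempty → append to chain.
Insert 799: h=6, bucket 6 nonempty → append to chain.
Insert 357: h=6, bucket 6 nonempty → append to chain.
Final buckets:
0: _
1: 846
2: _
3: _
4: _
5: _
6: 331 -> 643 -> 318 -> 799 -> 357
7: _
8: _
9: _
10: _
11: _
12: _

5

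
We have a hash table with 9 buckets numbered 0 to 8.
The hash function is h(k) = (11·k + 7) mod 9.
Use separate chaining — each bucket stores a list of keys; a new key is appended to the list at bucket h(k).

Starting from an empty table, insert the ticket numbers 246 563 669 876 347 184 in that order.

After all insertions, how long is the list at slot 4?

246 -> bucket 4
563 -> bucket 8
669 -> bucket 4 (collision)
876 -> bucket 4 (collision)
347 -> bucket 8 (collision)
184 -> bucket 6
Final buckets:
0: ∅
1: ∅
2: ∅
3: ∅
4: 246 -> 669 -> 876
5: ∅
6: 184
7: ∅
8: 563 -> 347

3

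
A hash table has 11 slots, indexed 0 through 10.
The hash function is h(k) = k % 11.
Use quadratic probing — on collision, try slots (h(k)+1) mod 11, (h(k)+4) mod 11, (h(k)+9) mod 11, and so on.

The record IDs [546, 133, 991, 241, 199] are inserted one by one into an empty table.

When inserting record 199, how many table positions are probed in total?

3

546 hashes to 7; slot 7 is free → place at 7.
133 hashes to 1; slot 1 is free → place at 1.
991 hashes to 1; 1 taken → place at 2.
241 hashes to 10; slot 10 is free → place at 10.
199 hashes to 1; 1,2 taken → place at 5.
Table: [-, 133, 991, -, -, 199, -, 546, -, -, 241]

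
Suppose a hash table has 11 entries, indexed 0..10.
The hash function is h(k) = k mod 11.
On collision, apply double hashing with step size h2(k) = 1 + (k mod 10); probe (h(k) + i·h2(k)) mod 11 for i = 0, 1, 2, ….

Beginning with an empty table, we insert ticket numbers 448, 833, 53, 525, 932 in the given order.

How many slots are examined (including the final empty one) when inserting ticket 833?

2

Insert 448: h=8, slot 8 empty → index 8.
Insert 833: h=8, h2=4, slot 8 occupied → index 1.
Insert 53: h=9, slot 9 empty → index 9.
Insert 525: h=8, h2=6, slot 8 occupied → index 3.
Insert 932: h=8, h2=3, slot 8 occupied → index 0.
Table: [932, 833, _, 525, _, _, _, _, 448, 53, _]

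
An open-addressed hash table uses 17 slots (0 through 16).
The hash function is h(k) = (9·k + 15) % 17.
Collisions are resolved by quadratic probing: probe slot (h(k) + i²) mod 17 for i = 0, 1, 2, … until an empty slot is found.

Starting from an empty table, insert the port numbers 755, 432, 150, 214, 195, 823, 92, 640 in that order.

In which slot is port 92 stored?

755: h=10 -> slot 10
432: h=10, probe 10,11 -> slot 11
150: h=5 -> slot 5
214: h=3 -> slot 3
195: h=2 -> slot 2
823: h=10, probe 10,11,14 -> slot 14
92: h=10, probe 10,11,14,2,9 -> slot 9
640: h=12 -> slot 12
Table: [_, _, 195, 214, _, 150, _, _, _, 92, 755, 432, 640, _, 823, _, _]

9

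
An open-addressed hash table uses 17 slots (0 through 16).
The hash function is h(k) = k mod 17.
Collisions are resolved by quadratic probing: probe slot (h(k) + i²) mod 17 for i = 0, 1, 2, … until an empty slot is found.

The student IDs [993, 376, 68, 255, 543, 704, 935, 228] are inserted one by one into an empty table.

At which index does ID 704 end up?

Insert 993: h=7, slot 7 empty -> index 7.
Insert 376: h=2, slot 2 empty -> index 2.
Insert 68: h=0, slot 0 empty -> index 0.
Insert 255: h=0, slot 0 occupied -> index 1.
Insert 543: h=16, slot 16 empty -> index 16.
Insert 704: h=7, slot 7 occupied -> index 8.
Insert 935: h=0, slots 0,1 occupied -> index 4.
Insert 228: h=7, slots 7,8 occupied -> index 11.
Table: [68, 255, 376, —, 935, —, —, 993, 704, —, —, 228, —, —, —, —, 543]

8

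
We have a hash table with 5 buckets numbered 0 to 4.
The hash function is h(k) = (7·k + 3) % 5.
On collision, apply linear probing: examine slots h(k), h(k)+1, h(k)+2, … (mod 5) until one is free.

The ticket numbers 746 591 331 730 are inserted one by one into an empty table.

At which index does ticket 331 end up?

2

746 hashes to 0; slot 0 is free -> place at 0.
591 hashes to 0; 0 taken -> place at 1.
331 hashes to 0; 0,1 taken -> place at 2.
730 hashes to 3; slot 3 is free -> place at 3.
Table: [746, 591, 331, 730, -]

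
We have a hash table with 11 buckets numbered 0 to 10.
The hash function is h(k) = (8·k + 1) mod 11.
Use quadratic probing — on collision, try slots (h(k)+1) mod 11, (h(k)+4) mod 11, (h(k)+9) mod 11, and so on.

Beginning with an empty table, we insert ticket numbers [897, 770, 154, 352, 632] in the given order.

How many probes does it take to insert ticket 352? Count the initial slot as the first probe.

897 hashes to 5; slot 5 is free => place at 5.
770 hashes to 1; slot 1 is free => place at 1.
154 hashes to 1; 1 taken => place at 2.
352 hashes to 1; 1,2,5 taken => place at 10.
632 hashes to 8; slot 8 is free => place at 8.
Table: [., 770, 154, ., ., 897, ., ., 632, ., 352]

4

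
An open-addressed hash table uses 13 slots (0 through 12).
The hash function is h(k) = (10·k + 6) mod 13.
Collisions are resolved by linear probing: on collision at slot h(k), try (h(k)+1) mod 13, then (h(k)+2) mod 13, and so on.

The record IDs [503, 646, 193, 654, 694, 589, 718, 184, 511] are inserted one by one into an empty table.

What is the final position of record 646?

6

503: h=5 → slot 5
646: h=5, probe 5,6 → slot 6
193: h=12 → slot 12
654: h=7 → slot 7
694: h=4 → slot 4
589: h=7, probe 7,8 → slot 8
718: h=10 → slot 10
184: h=0 → slot 0
511: h=7, probe 7,8,9 → slot 9
Table: [184, ∅, ∅, ∅, 694, 503, 646, 654, 589, 511, 718, ∅, 193]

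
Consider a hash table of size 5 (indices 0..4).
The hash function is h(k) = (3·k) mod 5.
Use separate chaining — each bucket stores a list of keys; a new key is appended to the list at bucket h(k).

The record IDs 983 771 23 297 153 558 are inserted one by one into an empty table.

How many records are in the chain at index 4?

4

Insert 983: h=4, bucket 4 empty -> new chain.
Insert 771: h=3, bucket 3 empty -> new chain.
Insert 23: h=4, bucket 4 nonempty -> append to chain.
Insert 297: h=1, bucket 1 empty -> new chain.
Insert 153: h=4, bucket 4 nonempty -> append to chain.
Insert 558: h=4, bucket 4 nonempty -> append to chain.
Final buckets:
0: —
1: 297
2: —
3: 771
4: 983 -> 23 -> 153 -> 558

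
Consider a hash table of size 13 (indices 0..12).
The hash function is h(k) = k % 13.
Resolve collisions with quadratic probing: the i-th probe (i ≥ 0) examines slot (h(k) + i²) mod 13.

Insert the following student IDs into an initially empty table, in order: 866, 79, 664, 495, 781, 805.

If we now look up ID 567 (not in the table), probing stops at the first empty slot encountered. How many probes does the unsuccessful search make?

2

Insert 866: h=8, slot 8 empty → index 8.
Insert 79: h=1, slot 1 empty → index 1.
Insert 664: h=1, slot 1 occupied → index 2.
Insert 495: h=1, slots 1,2 occupied → index 5.
Insert 781: h=1, slots 1,2,5 occupied → index 10.
Insert 805: h=12, slot 12 empty → index 12.
Table: [., 79, 664, ., ., 495, ., ., 866, ., 781, ., 805]
Lookup 567: h=8, probe 8,9 → slot 9 empty, not found.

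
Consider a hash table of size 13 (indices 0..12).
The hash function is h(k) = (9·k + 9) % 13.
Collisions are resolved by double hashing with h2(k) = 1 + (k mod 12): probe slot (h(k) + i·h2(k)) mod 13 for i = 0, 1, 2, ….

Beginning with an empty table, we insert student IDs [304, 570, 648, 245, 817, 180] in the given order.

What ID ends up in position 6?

817

Insert 304: h=2, slot 2 empty => index 2.
Insert 570: h=4, slot 4 empty => index 4.
Insert 648: h=4, h2=1, slot 4 occupied => index 5.
Insert 245: h=4, h2=6, slot 4 occupied => index 10.
Insert 817: h=4, h2=2, slot 4 occupied => index 6.
Insert 180: h=4, h2=1, slots 4,5,6 occupied => index 7.
Table: [_, _, 304, _, 570, 648, 817, 180, _, _, 245, _, _]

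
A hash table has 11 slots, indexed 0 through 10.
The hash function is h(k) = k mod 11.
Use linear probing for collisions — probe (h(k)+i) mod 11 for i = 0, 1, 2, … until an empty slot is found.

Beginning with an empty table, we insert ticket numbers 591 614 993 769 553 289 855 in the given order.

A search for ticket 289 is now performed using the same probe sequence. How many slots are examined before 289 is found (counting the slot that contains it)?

Insert 591: h=8, slot 8 empty -> index 8.
Insert 614: h=9, slot 9 empty -> index 9.
Insert 993: h=3, slot 3 empty -> index 3.
Insert 769: h=10, slot 10 empty -> index 10.
Insert 553: h=3, slot 3 occupied -> index 4.
Insert 289: h=3, slots 3,4 occupied -> index 5.
Insert 855: h=8, slots 8,9,10 occupied -> index 0.
Table: [855, -, -, 993, 553, 289, -, -, 591, 614, 769]
Lookup 289: h=3, probe 3,4,5 → found at 5.

3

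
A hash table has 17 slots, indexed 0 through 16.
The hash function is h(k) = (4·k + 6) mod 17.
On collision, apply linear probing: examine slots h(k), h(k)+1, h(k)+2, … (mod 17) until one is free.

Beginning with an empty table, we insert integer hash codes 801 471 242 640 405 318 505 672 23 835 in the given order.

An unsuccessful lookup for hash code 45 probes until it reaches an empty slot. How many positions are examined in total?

801 hashes to 14; slot 14 is free -> place at 14.
471 hashes to 3; slot 3 is free -> place at 3.
242 hashes to 5; slot 5 is free -> place at 5.
640 hashes to 16; slot 16 is free -> place at 16.
405 hashes to 11; slot 11 is free -> place at 11.
318 hashes to 3; 3 taken -> place at 4.
505 hashes to 3; 3,4,5 taken -> place at 6.
672 hashes to 8; slot 8 is free -> place at 8.
23 hashes to 13; slot 13 is free -> place at 13.
835 hashes to 14; 14 taken -> place at 15.
Table: [., ., ., 471, 318, 242, 505, ., 672, ., ., 405, ., 23, 801, 835, 640]
Lookup 45: h=16, probe 16,0 → slot 0 empty, not found.

2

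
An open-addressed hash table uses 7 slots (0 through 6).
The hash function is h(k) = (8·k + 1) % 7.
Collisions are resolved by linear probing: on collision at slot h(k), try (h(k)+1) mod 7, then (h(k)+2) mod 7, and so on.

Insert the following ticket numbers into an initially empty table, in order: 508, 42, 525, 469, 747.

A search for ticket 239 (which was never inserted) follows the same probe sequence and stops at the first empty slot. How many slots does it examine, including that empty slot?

3

508: h=5 → slot 5
42: h=1 → slot 1
525: h=1, probe 1,2 → slot 2
469: h=1, probe 1,2,3 → slot 3
747: h=6 → slot 6
Table: [., 42, 525, 469, ., 508, 747]
Lookup 239: h=2, probe 2,3,4 → slot 4 empty, not found.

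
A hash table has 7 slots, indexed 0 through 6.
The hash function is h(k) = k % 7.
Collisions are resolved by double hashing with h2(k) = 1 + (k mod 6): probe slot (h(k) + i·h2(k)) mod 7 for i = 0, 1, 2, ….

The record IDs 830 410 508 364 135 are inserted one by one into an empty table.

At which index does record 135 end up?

830 hashes to 4; slot 4 is free -> place at 4.
410 hashes to 4, h2=3; 4 taken -> place at 0.
508 hashes to 4, h2=5; 4 taken -> place at 2.
364 hashes to 0, h2=5; 0 taken -> place at 5.
135 hashes to 2, h2=4; 2 taken -> place at 6.
Table: [410, _, 508, _, 830, 364, 135]

6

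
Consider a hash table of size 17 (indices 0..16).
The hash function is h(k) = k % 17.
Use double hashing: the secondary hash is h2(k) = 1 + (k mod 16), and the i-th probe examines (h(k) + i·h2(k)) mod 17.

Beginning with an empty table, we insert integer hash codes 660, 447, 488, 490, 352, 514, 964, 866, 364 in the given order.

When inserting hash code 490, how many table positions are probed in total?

2

660: h=14 -> slot 14
447: h=5 -> slot 5
488: h=12 -> slot 12
490: h=14, h2=11, probe 14,8 -> slot 8
352: h=12, h2=1, probe 12,13 -> slot 13
514: h=4 -> slot 4
964: h=12, h2=5, probe 12,0 -> slot 0
866: h=16 -> slot 16
364: h=7 -> slot 7
Table: [964, —, —, —, 514, 447, —, 364, 490, —, —, —, 488, 352, 660, —, 866]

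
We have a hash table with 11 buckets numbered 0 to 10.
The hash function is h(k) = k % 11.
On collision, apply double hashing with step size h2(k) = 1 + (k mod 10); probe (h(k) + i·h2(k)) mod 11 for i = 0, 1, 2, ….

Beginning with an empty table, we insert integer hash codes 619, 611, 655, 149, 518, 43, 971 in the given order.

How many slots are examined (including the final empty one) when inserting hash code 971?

619: h=3 -> slot 3
611: h=6 -> slot 6
655: h=6, h2=6, probe 6,1 -> slot 1
149: h=6, h2=10, probe 6,5 -> slot 5
518: h=1, h2=9, probe 1,10 -> slot 10
43: h=10, h2=4, probe 10,3,7 -> slot 7
971: h=3, h2=2, probe 3,5,7,9 -> slot 9
Table: [-, 655, -, 619, -, 149, 611, 43, -, 971, 518]

4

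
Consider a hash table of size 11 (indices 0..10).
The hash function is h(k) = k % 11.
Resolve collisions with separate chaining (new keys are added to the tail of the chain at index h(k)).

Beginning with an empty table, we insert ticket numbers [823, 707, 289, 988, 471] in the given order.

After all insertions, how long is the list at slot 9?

Insert 823: h=9, bucket 9 empty -> new chain.
Insert 707: h=3, bucket 3 empty -> new chain.
Insert 289: h=3, bucket 3 nonempty -> append to chain.
Insert 988: h=9, bucket 9 nonempty -> append to chain.
Insert 471: h=9, bucket 9 nonempty -> append to chain.
Final buckets:
0: ∅
1: ∅
2: ∅
3: 707 -> 289
4: ∅
5: ∅
6: ∅
7: ∅
8: ∅
9: 823 -> 988 -> 471
10: ∅

3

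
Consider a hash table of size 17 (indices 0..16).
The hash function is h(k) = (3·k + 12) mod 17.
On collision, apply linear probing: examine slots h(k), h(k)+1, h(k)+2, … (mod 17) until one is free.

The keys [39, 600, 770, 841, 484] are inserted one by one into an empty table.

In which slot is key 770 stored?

12

39 hashes to 10; slot 10 is free → place at 10.
600 hashes to 10; 10 taken → place at 11.
770 hashes to 10; 10,11 taken → place at 12.
841 hashes to 2; slot 2 is free → place at 2.
484 hashes to 2; 2 taken → place at 3.
Table: [∅, ∅, 841, 484, ∅, ∅, ∅, ∅, ∅, ∅, 39, 600, 770, ∅, ∅, ∅, ∅]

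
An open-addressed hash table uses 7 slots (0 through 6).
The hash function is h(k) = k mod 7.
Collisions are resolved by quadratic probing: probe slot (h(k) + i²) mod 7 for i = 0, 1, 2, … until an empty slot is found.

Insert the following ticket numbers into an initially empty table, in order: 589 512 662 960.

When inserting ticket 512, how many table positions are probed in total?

Insert 589: h=1, slot 1 empty => index 1.
Insert 512: h=1, slot 1 occupied => index 2.
Insert 662: h=4, slot 4 empty => index 4.
Insert 960: h=1, slots 1,2 occupied => index 5.
Table: [∅, 589, 512, ∅, 662, 960, ∅]

2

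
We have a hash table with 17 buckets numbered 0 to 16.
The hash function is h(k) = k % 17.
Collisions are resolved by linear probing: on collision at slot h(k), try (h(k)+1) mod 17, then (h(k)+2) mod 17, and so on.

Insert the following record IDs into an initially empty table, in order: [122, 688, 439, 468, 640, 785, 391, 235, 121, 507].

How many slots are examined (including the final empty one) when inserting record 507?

122 hashes to 3; slot 3 is free => place at 3.
688 hashes to 8; slot 8 is free => place at 8.
439 hashes to 14; slot 14 is free => place at 14.
468 hashes to 9; slot 9 is free => place at 9.
640 hashes to 11; slot 11 is free => place at 11.
785 hashes to 3; 3 taken => place at 4.
391 hashes to 0; slot 0 is free => place at 0.
235 hashes to 14; 14 taken => place at 15.
121 hashes to 2; slot 2 is free => place at 2.
507 hashes to 14; 14,15 taken => place at 16.
Table: [391, —, 121, 122, 785, —, —, —, 688, 468, —, 640, —, —, 439, 235, 507]

3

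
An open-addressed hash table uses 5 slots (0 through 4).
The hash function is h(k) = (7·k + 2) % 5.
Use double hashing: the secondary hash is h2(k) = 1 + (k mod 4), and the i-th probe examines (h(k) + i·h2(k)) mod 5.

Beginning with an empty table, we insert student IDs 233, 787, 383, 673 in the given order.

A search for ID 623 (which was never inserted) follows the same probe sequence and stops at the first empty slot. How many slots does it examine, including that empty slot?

233 hashes to 3; slot 3 is free => place at 3.
787 hashes to 1; slot 1 is free => place at 1.
383 hashes to 3, h2=4; 3 taken => place at 2.
673 hashes to 3, h2=2; 3 taken => place at 0.
Table: [673, 787, 383, 233, ∅]
Lookup 623: h=3, h2=4, probe 3,2,1,0,4 → slot 4 empty, not found.

5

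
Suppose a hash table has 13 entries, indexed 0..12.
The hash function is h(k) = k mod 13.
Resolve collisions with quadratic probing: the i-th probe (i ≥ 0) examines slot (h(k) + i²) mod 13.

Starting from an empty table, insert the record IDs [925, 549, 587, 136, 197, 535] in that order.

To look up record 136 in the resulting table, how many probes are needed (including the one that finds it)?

925: h=2 -> slot 2
549: h=3 -> slot 3
587: h=2, probe 2,3,6 -> slot 6
136: h=6, probe 6,7 -> slot 7
197: h=2, probe 2,3,6,11 -> slot 11
535: h=2, probe 2,3,6,11,5 -> slot 5
Table: [∅, ∅, 925, 549, ∅, 535, 587, 136, ∅, ∅, ∅, 197, ∅]
Lookup 136: h=6, probe 6,7 → found at 7.

2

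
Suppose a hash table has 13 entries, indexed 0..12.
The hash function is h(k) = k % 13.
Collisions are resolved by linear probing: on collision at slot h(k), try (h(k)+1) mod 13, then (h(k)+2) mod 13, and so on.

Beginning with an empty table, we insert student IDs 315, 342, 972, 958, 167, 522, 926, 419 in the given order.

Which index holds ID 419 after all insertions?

Insert 315: h=3, slot 3 empty => index 3.
Insert 342: h=4, slot 4 empty => index 4.
Insert 972: h=10, slot 10 empty => index 10.
Insert 958: h=9, slot 9 empty => index 9.
Insert 167: h=11, slot 11 empty => index 11.
Insert 522: h=2, slot 2 empty => index 2.
Insert 926: h=3, slots 3,4 occupied => index 5.
Insert 419: h=3, slots 3,4,5 occupied => index 6.
Table: [-, -, 522, 315, 342, 926, 419, -, -, 958, 972, 167, -]

6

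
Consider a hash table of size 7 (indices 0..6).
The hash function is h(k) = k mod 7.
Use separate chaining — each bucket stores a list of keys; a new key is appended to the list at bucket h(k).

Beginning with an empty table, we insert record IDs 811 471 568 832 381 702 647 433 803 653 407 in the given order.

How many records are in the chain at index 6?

3

Insert 811: h=6, bucket 6 empty → new chain.
Insert 471: h=2, bucket 2 empty → new chain.
Insert 568: h=1, bucket 1 empty → new chain.
Insert 832: h=6, bucket 6 nonempty → append to chain.
Insert 381: h=3, bucket 3 empty → new chain.
Insert 702: h=2, bucket 2 nonempty → append to chain.
Insert 647: h=3, bucket 3 nonempty → append to chain.
Insert 433: h=6, bucket 6 nonempty → append to chain.
Insert 803: h=5, bucket 5 empty → new chain.
Insert 653: h=2, bucket 2 nonempty → append to chain.
Insert 407: h=1, bucket 1 nonempty → append to chain.
Final buckets:
0: —
1: 568 -> 407
2: 471 -> 702 -> 653
3: 381 -> 647
4: —
5: 803
6: 811 -> 832 -> 433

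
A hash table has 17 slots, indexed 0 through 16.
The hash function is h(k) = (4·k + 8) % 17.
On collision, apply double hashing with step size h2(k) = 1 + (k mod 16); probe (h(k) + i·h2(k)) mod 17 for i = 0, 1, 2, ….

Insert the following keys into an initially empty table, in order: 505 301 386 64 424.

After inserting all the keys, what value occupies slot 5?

Insert 505: h=5, slot 5 empty -> index 5.
Insert 301: h=5, h2=14, slot 5 occupied -> index 2.
Insert 386: h=5, h2=3, slot 5 occupied -> index 8.
Insert 64: h=9, slot 9 empty -> index 9.
Insert 424: h=4, slot 4 empty -> index 4.
Table: [—, —, 301, —, 424, 505, —, —, 386, 64, —, —, —, —, —, —, —]

505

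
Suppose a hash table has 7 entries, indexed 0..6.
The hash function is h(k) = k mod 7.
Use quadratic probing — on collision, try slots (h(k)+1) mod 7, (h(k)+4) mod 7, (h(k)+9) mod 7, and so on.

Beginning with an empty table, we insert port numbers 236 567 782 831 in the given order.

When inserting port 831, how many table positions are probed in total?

3

236: h=5 → slot 5
567: h=0 → slot 0
782: h=5, probe 5,6 → slot 6
831: h=5, probe 5,6,2 → slot 2
Table: [567, -, 831, -, -, 236, 782]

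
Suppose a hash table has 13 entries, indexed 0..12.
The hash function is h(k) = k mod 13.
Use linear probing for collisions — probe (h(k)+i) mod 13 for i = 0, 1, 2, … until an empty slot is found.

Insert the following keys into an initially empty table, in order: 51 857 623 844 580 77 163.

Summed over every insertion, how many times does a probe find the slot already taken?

51 hashes to 12; slot 12 is free → place at 12.
857 hashes to 12; 12 taken → place at 0.
623 hashes to 12; 12,0 taken → place at 1.
844 hashes to 12; 12,0,1 taken → place at 2.
580 hashes to 8; slot 8 is free → place at 8.
77 hashes to 12; 12,0,1,2 taken → place at 3.
163 hashes to 7; slot 7 is free → place at 7.
Table: [857, 623, 844, 77, ., ., ., 163, 580, ., ., ., 51]

10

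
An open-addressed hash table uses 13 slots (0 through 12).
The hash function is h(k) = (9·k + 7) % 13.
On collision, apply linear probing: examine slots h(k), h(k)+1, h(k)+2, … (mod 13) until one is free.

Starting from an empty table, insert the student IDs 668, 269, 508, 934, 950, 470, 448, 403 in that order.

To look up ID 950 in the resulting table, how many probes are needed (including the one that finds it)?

2

668 hashes to 0; slot 0 is free => place at 0.
269 hashes to 10; slot 10 is free => place at 10.
508 hashes to 3; slot 3 is free => place at 3.
934 hashes to 2; slot 2 is free => place at 2.
950 hashes to 3; 3 taken => place at 4.
470 hashes to 12; slot 12 is free => place at 12.
448 hashes to 9; slot 9 is free => place at 9.
403 hashes to 7; slot 7 is free => place at 7.
Table: [668, —, 934, 508, 950, —, —, 403, —, 448, 269, —, 470]
Lookup 950: h=3, probe 3,4 → found at 4.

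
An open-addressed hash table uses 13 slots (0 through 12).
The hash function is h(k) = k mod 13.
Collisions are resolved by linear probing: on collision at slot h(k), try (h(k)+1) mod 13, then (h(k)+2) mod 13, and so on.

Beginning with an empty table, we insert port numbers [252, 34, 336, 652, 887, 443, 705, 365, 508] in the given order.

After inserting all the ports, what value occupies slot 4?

705

252 hashes to 5; slot 5 is free -> place at 5.
34 hashes to 8; slot 8 is free -> place at 8.
336 hashes to 11; slot 11 is free -> place at 11.
652 hashes to 2; slot 2 is free -> place at 2.
887 hashes to 3; slot 3 is free -> place at 3.
443 hashes to 1; slot 1 is free -> place at 1.
705 hashes to 3; 3 taken -> place at 4.
365 hashes to 1; 1,2,3,4,5 taken -> place at 6.
508 hashes to 1; 1,2,3,4,5,6 taken -> place at 7.
Table: [., 443, 652, 887, 705, 252, 365, 508, 34, ., ., 336, .]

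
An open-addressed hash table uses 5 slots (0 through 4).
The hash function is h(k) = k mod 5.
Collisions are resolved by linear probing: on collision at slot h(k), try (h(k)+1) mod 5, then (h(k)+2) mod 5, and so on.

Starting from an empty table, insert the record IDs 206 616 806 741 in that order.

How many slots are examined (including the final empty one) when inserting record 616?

2

Insert 206: h=1, slot 1 empty => index 1.
Insert 616: h=1, slot 1 occupied => index 2.
Insert 806: h=1, slots 1,2 occupied => index 3.
Insert 741: h=1, slots 1,2,3 occupied => index 4.
Table: [∅, 206, 616, 806, 741]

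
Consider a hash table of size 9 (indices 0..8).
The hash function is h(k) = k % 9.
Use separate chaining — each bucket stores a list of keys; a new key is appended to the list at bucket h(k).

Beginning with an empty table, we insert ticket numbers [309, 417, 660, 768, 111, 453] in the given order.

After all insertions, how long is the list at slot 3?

6

Insert 309: h=3, bucket 3 empty -> new chain.
Insert 417: h=3, bucket 3 nonempty -> append to chain.
Insert 660: h=3, bucket 3 nonempty -> append to chain.
Insert 768: h=3, bucket 3 nonempty -> append to chain.
Insert 111: h=3, bucket 3 nonempty -> append to chain.
Insert 453: h=3, bucket 3 nonempty -> append to chain.
Final buckets:
0: ∅
1: ∅
2: ∅
3: 309 -> 417 -> 660 -> 768 -> 111 -> 453
4: ∅
5: ∅
6: ∅
7: ∅
8: ∅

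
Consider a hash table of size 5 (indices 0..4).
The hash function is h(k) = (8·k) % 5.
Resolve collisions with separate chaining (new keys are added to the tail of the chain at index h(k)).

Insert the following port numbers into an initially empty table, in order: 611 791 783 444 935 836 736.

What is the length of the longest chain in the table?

611 -> bucket 3
791 -> bucket 3 (collision)
783 -> bucket 4
444 -> bucket 2
935 -> bucket 0
836 -> bucket 3 (collision)
736 -> bucket 3 (collision)
Final buckets:
0: 935
1: —
2: 444
3: 611 -> 791 -> 836 -> 736
4: 783

4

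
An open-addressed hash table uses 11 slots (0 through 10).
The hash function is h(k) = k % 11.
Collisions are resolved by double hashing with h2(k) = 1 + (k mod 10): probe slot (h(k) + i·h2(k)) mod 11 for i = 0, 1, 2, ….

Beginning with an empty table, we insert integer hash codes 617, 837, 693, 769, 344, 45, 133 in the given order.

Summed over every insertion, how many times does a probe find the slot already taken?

3

617: h=1 → slot 1
837: h=1, h2=8, probe 1,9 → slot 9
693: h=0 → slot 0
769: h=10 → slot 10
344: h=3 → slot 3
45: h=1, h2=6, probe 1,7 → slot 7
133: h=1, h2=4, probe 1,5 → slot 5
Table: [693, 617, ., 344, ., 133, ., 45, ., 837, 769]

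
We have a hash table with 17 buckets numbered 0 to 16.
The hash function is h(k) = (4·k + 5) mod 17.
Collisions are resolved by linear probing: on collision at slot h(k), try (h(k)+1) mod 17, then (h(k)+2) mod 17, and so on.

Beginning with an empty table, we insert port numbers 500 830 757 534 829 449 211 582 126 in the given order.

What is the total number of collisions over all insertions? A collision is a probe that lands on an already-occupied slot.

Insert 500: h=16, slot 16 empty -> index 16.
Insert 830: h=10, slot 10 empty -> index 10.
Insert 757: h=7, slot 7 empty -> index 7.
Insert 534: h=16, slot 16 occupied -> index 0.
Insert 829: h=6, slot 6 empty -> index 6.
Insert 449: h=16, slots 16,0 occupied -> index 1.
Insert 211: h=16, slots 16,0,1 occupied -> index 2.
Insert 582: h=4, slot 4 empty -> index 4.
Insert 126: h=16, slots 16,0,1,2 occupied -> index 3.
Table: [534, 449, 211, 126, 582, ∅, 829, 757, ∅, ∅, 830, ∅, ∅, ∅, ∅, ∅, 500]

10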